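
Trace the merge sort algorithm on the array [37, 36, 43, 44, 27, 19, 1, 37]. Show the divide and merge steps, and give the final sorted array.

Merge sort trace:

Split: [37, 36, 43, 44, 27, 19, 1, 37] -> [37, 36, 43, 44] and [27, 19, 1, 37]
  Split: [37, 36, 43, 44] -> [37, 36] and [43, 44]
    Split: [37, 36] -> [37] and [36]
    Merge: [37] + [36] -> [36, 37]
    Split: [43, 44] -> [43] and [44]
    Merge: [43] + [44] -> [43, 44]
  Merge: [36, 37] + [43, 44] -> [36, 37, 43, 44]
  Split: [27, 19, 1, 37] -> [27, 19] and [1, 37]
    Split: [27, 19] -> [27] and [19]
    Merge: [27] + [19] -> [19, 27]
    Split: [1, 37] -> [1] and [37]
    Merge: [1] + [37] -> [1, 37]
  Merge: [19, 27] + [1, 37] -> [1, 19, 27, 37]
Merge: [36, 37, 43, 44] + [1, 19, 27, 37] -> [1, 19, 27, 36, 37, 37, 43, 44]

Final sorted array: [1, 19, 27, 36, 37, 37, 43, 44]

The merge sort proceeds by recursively splitting the array and merging sorted halves.
After all merges, the sorted array is [1, 19, 27, 36, 37, 37, 43, 44].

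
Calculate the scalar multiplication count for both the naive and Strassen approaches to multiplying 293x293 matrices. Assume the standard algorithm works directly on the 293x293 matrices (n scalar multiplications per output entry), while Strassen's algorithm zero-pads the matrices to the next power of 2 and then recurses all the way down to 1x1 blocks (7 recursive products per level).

Matrix multiplication for 293x293 matrices:

Strassen's algorithm requires power-of-2 dimensions. Pad 293x293 to 512x512 (next power of 2).

Standard algorithm: 293^3 = 25153757 multiplications
Strassen's algorithm: 7^(log2(512)) = 7^9 = 40353607 multiplications
Difference: 25153757 - 40353607 = -15199850 (Strassen uses MORE here due to padding overhead — for small or just-over-power-of-2 n, padding can outweigh the per-level savings)

Standard: 25153757 multiplications (293^3). Strassen: 40353607 multiplications (7^9, after padding to 512x512). Strassen reduces 8 recursive multiplications to 7 at each level.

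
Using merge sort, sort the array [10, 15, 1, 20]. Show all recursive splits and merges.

Merge sort trace:

Split: [10, 15, 1, 20] -> [10, 15] and [1, 20]
  Split: [10, 15] -> [10] and [15]
  Merge: [10] + [15] -> [10, 15]
  Split: [1, 20] -> [1] and [20]
  Merge: [1] + [20] -> [1, 20]
Merge: [10, 15] + [1, 20] -> [1, 10, 15, 20]

Final sorted array: [1, 10, 15, 20]

The merge sort proceeds by recursively splitting the array and merging sorted halves.
After all merges, the sorted array is [1, 10, 15, 20].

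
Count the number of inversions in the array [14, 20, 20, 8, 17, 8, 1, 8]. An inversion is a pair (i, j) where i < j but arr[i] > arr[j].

Finding inversions in [14, 20, 20, 8, 17, 8, 1, 8]:

(0, 3): arr[0]=14 > arr[3]=8
(0, 5): arr[0]=14 > arr[5]=8
(0, 6): arr[0]=14 > arr[6]=1
(0, 7): arr[0]=14 > arr[7]=8
(1, 3): arr[1]=20 > arr[3]=8
(1, 4): arr[1]=20 > arr[4]=17
(1, 5): arr[1]=20 > arr[5]=8
(1, 6): arr[1]=20 > arr[6]=1
(1, 7): arr[1]=20 > arr[7]=8
(2, 3): arr[2]=20 > arr[3]=8
(2, 4): arr[2]=20 > arr[4]=17
(2, 5): arr[2]=20 > arr[5]=8
(2, 6): arr[2]=20 > arr[6]=1
(2, 7): arr[2]=20 > arr[7]=8
(3, 6): arr[3]=8 > arr[6]=1
(4, 5): arr[4]=17 > arr[5]=8
(4, 6): arr[4]=17 > arr[6]=1
(4, 7): arr[4]=17 > arr[7]=8
(5, 6): arr[5]=8 > arr[6]=1

Total inversions: 19

The array has 19 inversion(s): (0,3), (0,5), (0,6), (0,7), (1,3), (1,4), (1,5), (1,6), (1,7), (2,3), (2,4), (2,5), (2,6), (2,7), (3,6), (4,5), (4,6), (4,7), (5,6). Each pair (i,j) satisfies i < j and arr[i] > arr[j].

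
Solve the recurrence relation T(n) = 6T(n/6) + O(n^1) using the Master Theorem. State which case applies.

Master Theorem for T(n) = 6T(n/6) + O(n^1):

a = 6, b = 6, c = 1
log_b(a) = log_6(6) = 1.0000

Case 2: c = 1 = log_6(6) = 1.0000
T(n) = O(n^1 log n) = O(n log n)

For T(n) = 6T(n/6) + O(n^1): log_6(6) = 1.0000. This is Case 2 of the Master Theorem (c = log_b(a), equal work at all levels), giving O(n log n).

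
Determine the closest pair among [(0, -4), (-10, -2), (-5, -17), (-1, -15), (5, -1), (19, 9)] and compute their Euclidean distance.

Computing all pairwise distances among 6 points:

d((0, -4), (-10, -2)) = 10.198
d((0, -4), (-5, -17)) = 13.9284
d((0, -4), (-1, -15)) = 11.0454
d((0, -4), (5, -1)) = 5.831
d((0, -4), (19, 9)) = 23.0217
d((-10, -2), (-5, -17)) = 15.8114
d((-10, -2), (-1, -15)) = 15.8114
d((-10, -2), (5, -1)) = 15.0333
d((-10, -2), (19, 9)) = 31.0161
d((-5, -17), (-1, -15)) = 4.4721 <-- minimum
d((-5, -17), (5, -1)) = 18.868
d((-5, -17), (19, 9)) = 35.3836
d((-1, -15), (5, -1)) = 15.2315
d((-1, -15), (19, 9)) = 31.241
d((5, -1), (19, 9)) = 17.2047

Closest pair: (-5, -17) and (-1, -15) with distance 4.4721

The closest pair is (-5, -17) and (-1, -15) with Euclidean distance 4.4721. For 6 points, brute-force pairwise comparison is shown above. For large n, the divide-and-conquer algorithm (sort by x, recurse on halves, check the dividing strip) achieves O(n log n).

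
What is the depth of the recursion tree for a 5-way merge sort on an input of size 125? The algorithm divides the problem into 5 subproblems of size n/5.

For divide and conquer with division factor 5:

Problem sizes at each level:
Level 0: 125
Level 1: 25
Level 2: 5
Level 3: 1

The root is level 0 and the size-1 base case is level 3 (the tree spans levels 0 through 3, i.e. 4 levels counting the root), so the depth is the number of divisions: log_5(125) = 3

The recursion tree depth is log_5(125) = 3. At each level, the problem size is divided by 5, so it takes 3 divisions to reduce to a base case of size 1. The algorithm makes 5 recursive calls at each level.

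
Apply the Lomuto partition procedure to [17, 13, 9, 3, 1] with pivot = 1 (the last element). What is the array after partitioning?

Lomuto partition with pivot = 1:

Initial array: [17, 13, 9, 3, 1]

arr[0]=17 > 1: no swap
arr[1]=13 > 1: no swap
arr[2]=9 > 1: no swap
arr[3]=3 > 1: no swap

Place pivot at position 0: [1, 13, 9, 3, 17]
Pivot position: 0

After partitioning with pivot 1, the array becomes [1, 13, 9, 3, 17]. The pivot is placed at index 0. All elements to the left of the pivot are <= 1, and all elements to the right are > 1.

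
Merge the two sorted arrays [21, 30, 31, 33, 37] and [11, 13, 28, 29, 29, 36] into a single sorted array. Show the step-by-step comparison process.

Merging process:

Compare 21 vs 11: take 11 from right. Merged: [11]
Compare 21 vs 13: take 13 from right. Merged: [11, 13]
Compare 21 vs 28: take 21 from left. Merged: [11, 13, 21]
Compare 30 vs 28: take 28 from right. Merged: [11, 13, 21, 28]
Compare 30 vs 29: take 29 from right. Merged: [11, 13, 21, 28, 29]
Compare 30 vs 29: take 29 from right. Merged: [11, 13, 21, 28, 29, 29]
Compare 30 vs 36: take 30 from left. Merged: [11, 13, 21, 28, 29, 29, 30]
Compare 31 vs 36: take 31 from left. Merged: [11, 13, 21, 28, 29, 29, 30, 31]
Compare 33 vs 36: take 33 from left. Merged: [11, 13, 21, 28, 29, 29, 30, 31, 33]
Compare 37 vs 36: take 36 from right. Merged: [11, 13, 21, 28, 29, 29, 30, 31, 33, 36]
Append remaining from left: [37]. Merged: [11, 13, 21, 28, 29, 29, 30, 31, 33, 36, 37]

Final merged array: [11, 13, 21, 28, 29, 29, 30, 31, 33, 36, 37]
Total comparisons: 10

The merged array is [11, 13, 21, 28, 29, 29, 30, 31, 33, 36, 37], requiring 10 comparisons. The merge step runs in O(n) time where n is the total number of elements.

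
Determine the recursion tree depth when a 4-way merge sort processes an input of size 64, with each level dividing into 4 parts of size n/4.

For divide and conquer with division factor 4:

Problem sizes at each level:
Level 0: 64
Level 1: 16
Level 2: 4
Level 3: 1

The root is level 0 and the size-1 base case is level 3 (the tree spans levels 0 through 3, i.e. 4 levels counting the root), so the depth is the number of divisions: log_4(64) = 3

The recursion tree depth is log_4(64) = 3. At each level, the problem size is divided by 4, so it takes 3 divisions to reduce to a base case of size 1. The algorithm makes 4 recursive calls at each level.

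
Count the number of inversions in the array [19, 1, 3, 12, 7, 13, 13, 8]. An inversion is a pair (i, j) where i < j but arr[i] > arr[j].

Finding inversions in [19, 1, 3, 12, 7, 13, 13, 8]:

(0, 1): arr[0]=19 > arr[1]=1
(0, 2): arr[0]=19 > arr[2]=3
(0, 3): arr[0]=19 > arr[3]=12
(0, 4): arr[0]=19 > arr[4]=7
(0, 5): arr[0]=19 > arr[5]=13
(0, 6): arr[0]=19 > arr[6]=13
(0, 7): arr[0]=19 > arr[7]=8
(3, 4): arr[3]=12 > arr[4]=7
(3, 7): arr[3]=12 > arr[7]=8
(5, 7): arr[5]=13 > arr[7]=8
(6, 7): arr[6]=13 > arr[7]=8

Total inversions: 11

The array has 11 inversion(s): (0,1), (0,2), (0,3), (0,4), (0,5), (0,6), (0,7), (3,4), (3,7), (5,7), (6,7). Each pair (i,j) satisfies i < j and arr[i] > arr[j].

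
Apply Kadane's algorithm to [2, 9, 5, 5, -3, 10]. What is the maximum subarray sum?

Using Kadane's algorithm on [2, 9, 5, 5, -3, 10]:

Scanning through the array:
Position 1 (value 9): max_ending_here = 11, max_so_far = 11
Position 2 (value 5): max_ending_here = 16, max_so_far = 16
Position 3 (value 5): max_ending_here = 21, max_so_far = 21
Position 4 (value -3): max_ending_here = 18, max_so_far = 21
Position 5 (value 10): max_ending_here = 28, max_so_far = 28

Maximum subarray: [2, 9, 5, 5, -3, 10]
Maximum sum: 28

The maximum subarray is [2, 9, 5, 5, -3, 10] with sum 28. This subarray runs from index 0 to index 5.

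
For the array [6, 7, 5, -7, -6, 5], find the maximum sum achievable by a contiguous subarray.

Using Kadane's algorithm on [6, 7, 5, -7, -6, 5]:

Scanning through the array:
Position 1 (value 7): max_ending_here = 13, max_so_far = 13
Position 2 (value 5): max_ending_here = 18, max_so_far = 18
Position 3 (value -7): max_ending_here = 11, max_so_far = 18
Position 4 (value -6): max_ending_here = 5, max_so_far = 18
Position 5 (value 5): max_ending_here = 10, max_so_far = 18

Maximum subarray: [6, 7, 5]
Maximum sum: 18

The maximum subarray is [6, 7, 5] with sum 18. This subarray runs from index 0 to index 2.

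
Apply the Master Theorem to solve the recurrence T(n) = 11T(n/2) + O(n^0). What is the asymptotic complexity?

Master Theorem for T(n) = 11T(n/2) + O(n^0):

a = 11, b = 2, c = 0
log_b(a) = log_2(11) = 3.4594

Case 1: c = 0 < log_2(11) = 3.4594
T(n) = O(n^(log_2 11))

For T(n) = 11T(n/2) + O(n^0): log_2(11) = 3.4594. This is Case 1 of the Master Theorem (c < log_b(a), work dominated by leaves), giving O(n^(log_2 11)).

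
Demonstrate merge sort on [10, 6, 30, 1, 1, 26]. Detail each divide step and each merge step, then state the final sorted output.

Merge sort trace:

Split: [10, 6, 30, 1, 1, 26] -> [10, 6, 30] and [1, 1, 26]
  Split: [10, 6, 30] -> [10] and [6, 30]
    Split: [6, 30] -> [6] and [30]
    Merge: [6] + [30] -> [6, 30]
  Merge: [10] + [6, 30] -> [6, 10, 30]
  Split: [1, 1, 26] -> [1] and [1, 26]
    Split: [1, 26] -> [1] and [26]
    Merge: [1] + [26] -> [1, 26]
  Merge: [1] + [1, 26] -> [1, 1, 26]
Merge: [6, 10, 30] + [1, 1, 26] -> [1, 1, 6, 10, 26, 30]

Final sorted array: [1, 1, 6, 10, 26, 30]

The merge sort proceeds by recursively splitting the array and merging sorted halves.
After all merges, the sorted array is [1, 1, 6, 10, 26, 30].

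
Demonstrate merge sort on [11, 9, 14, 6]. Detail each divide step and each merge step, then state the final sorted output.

Merge sort trace:

Split: [11, 9, 14, 6] -> [11, 9] and [14, 6]
  Split: [11, 9] -> [11] and [9]
  Merge: [11] + [9] -> [9, 11]
  Split: [14, 6] -> [14] and [6]
  Merge: [14] + [6] -> [6, 14]
Merge: [9, 11] + [6, 14] -> [6, 9, 11, 14]

Final sorted array: [6, 9, 11, 14]

The merge sort proceeds by recursively splitting the array and merging sorted halves.
After all merges, the sorted array is [6, 9, 11, 14].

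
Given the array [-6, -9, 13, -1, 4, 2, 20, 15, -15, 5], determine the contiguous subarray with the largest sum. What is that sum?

Using Kadane's algorithm on [-6, -9, 13, -1, 4, 2, 20, 15, -15, 5]:

Scanning through the array:
Position 1 (value -9): max_ending_here = -9, max_so_far = -6
Position 2 (value 13): max_ending_here = 13, max_so_far = 13
Position 3 (value -1): max_ending_here = 12, max_so_far = 13
Position 4 (value 4): max_ending_here = 16, max_so_far = 16
Position 5 (value 2): max_ending_here = 18, max_so_far = 18
Position 6 (value 20): max_ending_here = 38, max_so_far = 38
Position 7 (value 15): max_ending_here = 53, max_so_far = 53
Position 8 (value -15): max_ending_here = 38, max_so_far = 53
Position 9 (value 5): max_ending_here = 43, max_so_far = 53

Maximum subarray: [13, -1, 4, 2, 20, 15]
Maximum sum: 53

The maximum subarray is [13, -1, 4, 2, 20, 15] with sum 53. This subarray runs from index 2 to index 7.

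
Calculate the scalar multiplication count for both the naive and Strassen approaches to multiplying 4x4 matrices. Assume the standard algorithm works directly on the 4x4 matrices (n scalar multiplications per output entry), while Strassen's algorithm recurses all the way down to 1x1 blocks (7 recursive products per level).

Matrix multiplication for 4x4 matrices:

Standard algorithm: 4^3 = 64 multiplications
Strassen's algorithm: 7^(log2(4)) = 7^2 = 49 multiplications
Savings: 64 - 49 = 15 multiplications

Standard: 64 multiplications (4^3). Strassen: 49 multiplications (7^2). Strassen reduces 8 recursive multiplications to 7 at each level.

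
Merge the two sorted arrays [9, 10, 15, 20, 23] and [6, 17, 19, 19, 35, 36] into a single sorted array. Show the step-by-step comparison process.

Merging process:

Compare 9 vs 6: take 6 from right. Merged: [6]
Compare 9 vs 17: take 9 from left. Merged: [6, 9]
Compare 10 vs 17: take 10 from left. Merged: [6, 9, 10]
Compare 15 vs 17: take 15 from left. Merged: [6, 9, 10, 15]
Compare 20 vs 17: take 17 from right. Merged: [6, 9, 10, 15, 17]
Compare 20 vs 19: take 19 from right. Merged: [6, 9, 10, 15, 17, 19]
Compare 20 vs 19: take 19 from right. Merged: [6, 9, 10, 15, 17, 19, 19]
Compare 20 vs 35: take 20 from left. Merged: [6, 9, 10, 15, 17, 19, 19, 20]
Compare 23 vs 35: take 23 from left. Merged: [6, 9, 10, 15, 17, 19, 19, 20, 23]
Append remaining from right: [35, 36]. Merged: [6, 9, 10, 15, 17, 19, 19, 20, 23, 35, 36]

Final merged array: [6, 9, 10, 15, 17, 19, 19, 20, 23, 35, 36]
Total comparisons: 9

The merged array is [6, 9, 10, 15, 17, 19, 19, 20, 23, 35, 36], requiring 9 comparisons. The merge step runs in O(n) time where n is the total number of elements.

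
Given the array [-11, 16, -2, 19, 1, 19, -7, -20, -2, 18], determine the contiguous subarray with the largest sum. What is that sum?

Using Kadane's algorithm on [-11, 16, -2, 19, 1, 19, -7, -20, -2, 18]:

Scanning through the array:
Position 1 (value 16): max_ending_here = 16, max_so_far = 16
Position 2 (value -2): max_ending_here = 14, max_so_far = 16
Position 3 (value 19): max_ending_here = 33, max_so_far = 33
Position 4 (value 1): max_ending_here = 34, max_so_far = 34
Position 5 (value 19): max_ending_here = 53, max_so_far = 53
Position 6 (value -7): max_ending_here = 46, max_so_far = 53
Position 7 (value -20): max_ending_here = 26, max_so_far = 53
Position 8 (value -2): max_ending_here = 24, max_so_far = 53
Position 9 (value 18): max_ending_here = 42, max_so_far = 53

Maximum subarray: [16, -2, 19, 1, 19]
Maximum sum: 53

The maximum subarray is [16, -2, 19, 1, 19] with sum 53. This subarray runs from index 1 to index 5.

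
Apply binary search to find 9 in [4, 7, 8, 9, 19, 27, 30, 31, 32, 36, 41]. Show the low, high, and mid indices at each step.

Binary search for 9 in [4, 7, 8, 9, 19, 27, 30, 31, 32, 36, 41]:

lo=0, hi=10, mid=5, arr[mid]=27 -> 27 > 9, search left half
lo=0, hi=4, mid=2, arr[mid]=8 -> 8 < 9, search right half
lo=3, hi=4, mid=3, arr[mid]=9 -> Found target at index 3!

Binary search finds 9 at index 3 after 3 comparisons. The search repeatedly halves the search space by comparing with the middle element.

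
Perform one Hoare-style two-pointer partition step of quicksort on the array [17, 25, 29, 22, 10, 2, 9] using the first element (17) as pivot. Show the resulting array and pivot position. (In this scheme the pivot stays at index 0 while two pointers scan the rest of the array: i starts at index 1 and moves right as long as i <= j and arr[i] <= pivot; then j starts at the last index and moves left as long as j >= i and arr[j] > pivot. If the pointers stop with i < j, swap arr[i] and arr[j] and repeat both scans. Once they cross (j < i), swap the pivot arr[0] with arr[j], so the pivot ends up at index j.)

Hoare-style two-pointer partition with pivot = 17:

Initial array: [17, 25, 29, 22, 10, 2, 9]

Pointers start at i = 1, j = 6.
i stops at index 1 (arr[1]=25 > 17), j stops at index 6 (arr[6]=9 <= 17): swap arr[1] and arr[6], array becomes [17, 9, 29, 22, 10, 2, 25]
i stops at index 2 (arr[2]=29 > 17), j stops at index 5 (arr[5]=2 <= 17): swap arr[2] and arr[5], array becomes [17, 9, 2, 22, 10, 29, 25]
i stops at index 3 (arr[3]=22 > 17), j stops at index 4 (arr[4]=10 <= 17): swap arr[3] and arr[4], array becomes [17, 9, 2, 10, 22, 29, 25]
i ends at 4, j ends at 3: the pointers have crossed (j < i), so scanning stops.

Swap pivot arr[0] with arr[3] to place pivot at position 3: [10, 9, 2, 17, 22, 29, 25]
Pivot position: 3

After partitioning with pivot 17, the array becomes [10, 9, 2, 17, 22, 29, 25]. The pivot is placed at index 3. All elements to the left of the pivot are <= 17, and all elements to the right are > 17.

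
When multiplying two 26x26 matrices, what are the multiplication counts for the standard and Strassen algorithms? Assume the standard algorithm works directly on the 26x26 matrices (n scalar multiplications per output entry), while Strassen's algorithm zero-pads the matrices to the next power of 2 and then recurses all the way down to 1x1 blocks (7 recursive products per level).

Matrix multiplication for 26x26 matrices:

Strassen's algorithm requires power-of-2 dimensions. Pad 26x26 to 32x32 (next power of 2).

Standard algorithm: 26^3 = 17576 multiplications
Strassen's algorithm: 7^(log2(32)) = 7^5 = 16807 multiplications
Savings: 17576 - 16807 = 769 multiplications

Standard: 17576 multiplications (26^3). Strassen: 16807 multiplications (7^5, after padding to 32x32). Strassen reduces 8 recursive multiplications to 7 at each level.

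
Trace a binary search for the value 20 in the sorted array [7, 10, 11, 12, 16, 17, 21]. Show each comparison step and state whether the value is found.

Binary search for 20 in [7, 10, 11, 12, 16, 17, 21]:

lo=0, hi=6, mid=3, arr[mid]=12 -> 12 < 20, search right half
lo=4, hi=6, mid=5, arr[mid]=17 -> 17 < 20, search right half
lo=6, hi=6, mid=6, arr[mid]=21 -> 21 > 20, search left half
lo=6 > hi=5, target 20 not found

Binary search determines that 20 is not in the array after 3 comparisons. The search space was exhausted without finding the target.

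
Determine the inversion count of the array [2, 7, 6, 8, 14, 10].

Finding inversions in [2, 7, 6, 8, 14, 10]:

(1, 2): arr[1]=7 > arr[2]=6
(4, 5): arr[4]=14 > arr[5]=10

Total inversions: 2

The array has 2 inversion(s): (1,2), (4,5). Each pair (i,j) satisfies i < j and arr[i] > arr[j].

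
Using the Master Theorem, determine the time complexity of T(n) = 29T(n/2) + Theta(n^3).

Master Theorem for T(n) = 29T(n/2) + O(n^3):

a = 29, b = 2, c = 3
log_b(a) = log_2(29) = 4.8580

Case 1: c = 3 < log_2(29) = 4.8580
T(n) = O(n^(log_2 29))

For T(n) = 29T(n/2) + O(n^3): log_2(29) = 4.8580. This is Case 1 of the Master Theorem (c < log_b(a), work dominated by leaves), giving O(n^(log_2 29)).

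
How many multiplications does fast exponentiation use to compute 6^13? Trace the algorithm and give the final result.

Computing 6^13 by squaring (build up from 6^1; each line after the first costs one multiplication):

6^1 = 6
6^2 = (6^1)^2 = 6^2 = 36
6^3 = 6 * 6^2 = 6 * 36 = 216
6^6 = (6^3)^2 = 216^2 = 46656
6^12 = (6^6)^2 = 46656^2 = 2176782336
6^13 = 6 * 6^12 = 6 * 2176782336 = 13060694016

Result: 13060694016
Multiplications needed: 5 (5 lines after 6^1)

6^13 = 13060694016. Using exponentiation by squaring, this requires 5 multiplications. The key idea: if the exponent is even, square the half-power; if odd, multiply by the base once.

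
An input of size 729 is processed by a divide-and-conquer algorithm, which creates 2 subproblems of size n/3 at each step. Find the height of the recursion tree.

For divide and conquer with division factor 3:

Problem sizes at each level:
Level 0: 729
Level 1: 243
Level 2: 81
Level 3: 27
Level 4: 9
Level 5: 3
Level 6: 1

The root is level 0 and the size-1 base case is level 6 (the tree spans levels 0 through 6, i.e. 7 levels counting the root), so the depth is the number of divisions: log_3(729) = 6

The recursion tree depth is log_3(729) = 6. At each level, the problem size is divided by 3, so it takes 6 divisions to reduce to a base case of size 1. The algorithm makes 2 recursive calls at each level.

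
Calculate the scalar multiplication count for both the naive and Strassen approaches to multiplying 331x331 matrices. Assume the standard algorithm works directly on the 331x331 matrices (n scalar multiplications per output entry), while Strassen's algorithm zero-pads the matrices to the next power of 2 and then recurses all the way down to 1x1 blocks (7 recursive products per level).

Matrix multiplication for 331x331 matrices:

Strassen's algorithm requires power-of-2 dimensions. Pad 331x331 to 512x512 (next power of 2).

Standard algorithm: 331^3 = 36264691 multiplications
Strassen's algorithm: 7^(log2(512)) = 7^9 = 40353607 multiplications
Difference: 36264691 - 40353607 = -4088916 (Strassen uses MORE here due to padding overhead — for small or just-over-power-of-2 n, padding can outweigh the per-level savings)

Standard: 36264691 multiplications (331^3). Strassen: 40353607 multiplications (7^9, after padding to 512x512). Strassen reduces 8 recursive multiplications to 7 at each level.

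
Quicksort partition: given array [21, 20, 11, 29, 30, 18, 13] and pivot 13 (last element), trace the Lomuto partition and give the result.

Lomuto partition with pivot = 13:

Initial array: [21, 20, 11, 29, 30, 18, 13]

arr[0]=21 > 13: no swap
arr[1]=20 > 13: no swap
arr[2]=11 <= 13: swap with position 0, array becomes [11, 20, 21, 29, 30, 18, 13]
arr[3]=29 > 13: no swap
arr[4]=30 > 13: no swap
arr[5]=18 > 13: no swap

Place pivot at position 1: [11, 13, 21, 29, 30, 18, 20]
Pivot position: 1

After partitioning with pivot 13, the array becomes [11, 13, 21, 29, 30, 18, 20]. The pivot is placed at index 1. All elements to the left of the pivot are <= 13, and all elements to the right are > 13.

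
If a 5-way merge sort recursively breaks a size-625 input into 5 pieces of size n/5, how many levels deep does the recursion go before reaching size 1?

For divide and conquer with division factor 5:

Problem sizes at each level:
Level 0: 625
Level 1: 125
Level 2: 25
Level 3: 5
Level 4: 1

The root is level 0 and the size-1 base case is level 4 (the tree spans levels 0 through 4, i.e. 5 levels counting the root), so the depth is the number of divisions: log_5(625) = 4

The recursion tree depth is log_5(625) = 4. At each level, the problem size is divided by 5, so it takes 4 divisions to reduce to a base case of size 1. The algorithm makes 5 recursive calls at each level.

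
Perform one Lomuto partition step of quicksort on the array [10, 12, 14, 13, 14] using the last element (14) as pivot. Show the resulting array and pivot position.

Lomuto partition with pivot = 14:

Initial array: [10, 12, 14, 13, 14]

arr[0]=10 <= 14: swap with position 0, array becomes [10, 12, 14, 13, 14]
arr[1]=12 <= 14: swap with position 1, array becomes [10, 12, 14, 13, 14]
arr[2]=14 <= 14: swap with position 2, array becomes [10, 12, 14, 13, 14]
arr[3]=13 <= 14: swap with position 3, array becomes [10, 12, 14, 13, 14]

Place pivot at position 4: [10, 12, 14, 13, 14]
Pivot position: 4

After partitioning with pivot 14, the array becomes [10, 12, 14, 13, 14]. The pivot is placed at index 4. All elements to the left of the pivot are <= 14, and all elements to the right are > 14.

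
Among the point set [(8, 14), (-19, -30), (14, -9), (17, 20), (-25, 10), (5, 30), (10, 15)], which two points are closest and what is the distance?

Computing all pairwise distances among 7 points:

d((8, 14), (-19, -30)) = 51.6236
d((8, 14), (14, -9)) = 23.7697
d((8, 14), (17, 20)) = 10.8167
d((8, 14), (-25, 10)) = 33.2415
d((8, 14), (5, 30)) = 16.2788
d((8, 14), (10, 15)) = 2.2361 <-- minimum
d((-19, -30), (14, -9)) = 39.1152
d((-19, -30), (17, 20)) = 61.6117
d((-19, -30), (-25, 10)) = 40.4475
d((-19, -30), (5, 30)) = 64.622
d((-19, -30), (10, 15)) = 53.535
d((14, -9), (17, 20)) = 29.1548
d((14, -9), (-25, 10)) = 43.382
d((14, -9), (5, 30)) = 40.025
d((14, -9), (10, 15)) = 24.3311
d((17, 20), (-25, 10)) = 43.1741
d((17, 20), (5, 30)) = 15.6205
d((17, 20), (10, 15)) = 8.6023
d((-25, 10), (5, 30)) = 36.0555
d((-25, 10), (10, 15)) = 35.3553
d((5, 30), (10, 15)) = 15.8114

Closest pair: (8, 14) and (10, 15) with distance 2.2361

The closest pair is (8, 14) and (10, 15) with Euclidean distance 2.2361. For 7 points, brute-force pairwise comparison is shown above. For large n, the divide-and-conquer algorithm (sort by x, recurse on halves, check the dividing strip) achieves O(n log n).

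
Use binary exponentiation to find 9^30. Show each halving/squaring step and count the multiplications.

Computing 9^30 by squaring (build up from 9^1; each line after the first costs one multiplication):

9^1 = 9
9^2 = (9^1)^2 = 9^2 = 81
9^3 = 9 * 9^2 = 9 * 81 = 729
9^6 = (9^3)^2 = 729^2 = 531441
9^7 = 9 * 9^6 = 9 * 531441 = 4782969
9^14 = (9^7)^2 = 4782969^2 = 22876792454961
9^15 = 9 * 9^14 = 9 * 22876792454961 = 205891132094649
9^30 = (9^15)^2 = 205891132094649^2 = 42391158275216203514294433201

Result: 42391158275216203514294433201
Multiplications needed: 7 (7 lines after 9^1)

9^30 = 42391158275216203514294433201. Using exponentiation by squaring, this requires 7 multiplications. The key idea: if the exponent is even, square the half-power; if odd, multiply by the base once.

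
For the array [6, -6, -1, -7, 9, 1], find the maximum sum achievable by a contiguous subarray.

Using Kadane's algorithm on [6, -6, -1, -7, 9, 1]:

Scanning through the array:
Position 1 (value -6): max_ending_here = 0, max_so_far = 6
Position 2 (value -1): max_ending_here = -1, max_so_far = 6
Position 3 (value -7): max_ending_here = -7, max_so_far = 6
Position 4 (value 9): max_ending_here = 9, max_so_far = 9
Position 5 (value 1): max_ending_here = 10, max_so_far = 10

Maximum subarray: [9, 1]
Maximum sum: 10

The maximum subarray is [9, 1] with sum 10. This subarray runs from index 4 to index 5.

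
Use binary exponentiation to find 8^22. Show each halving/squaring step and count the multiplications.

Computing 8^22 by squaring (build up from 8^1; each line after the first costs one multiplication):

8^1 = 8
8^2 = (8^1)^2 = 8^2 = 64
8^4 = (8^2)^2 = 64^2 = 4096
8^5 = 8 * 8^4 = 8 * 4096 = 32768
8^10 = (8^5)^2 = 32768^2 = 1073741824
8^11 = 8 * 8^10 = 8 * 1073741824 = 8589934592
8^22 = (8^11)^2 = 8589934592^2 = 73786976294838206464

Result: 73786976294838206464
Multiplications needed: 6 (6 lines after 8^1)

8^22 = 73786976294838206464. Using exponentiation by squaring, this requires 6 multiplications. The key idea: if the exponent is even, square the half-power; if odd, multiply by the base once.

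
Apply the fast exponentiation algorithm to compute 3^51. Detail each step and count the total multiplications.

Computing 3^51 by squaring (build up from 3^1; each line after the first costs one multiplication):

3^1 = 3
3^2 = (3^1)^2 = 3^2 = 9
3^3 = 3 * 3^2 = 3 * 9 = 27
3^6 = (3^3)^2 = 27^2 = 729
3^12 = (3^6)^2 = 729^2 = 531441
3^24 = (3^12)^2 = 531441^2 = 282429536481
3^25 = 3 * 3^24 = 3 * 282429536481 = 847288609443
3^50 = (3^25)^2 = 847288609443^2 = 717897987691852588770249
3^51 = 3 * 3^50 = 3 * 717897987691852588770249 = 2153693963075557766310747

Result: 2153693963075557766310747
Multiplications needed: 8 (8 lines after 3^1)

3^51 = 2153693963075557766310747. Using exponentiation by squaring, this requires 8 multiplications. The key idea: if the exponent is even, square the half-power; if odd, multiply by the base once.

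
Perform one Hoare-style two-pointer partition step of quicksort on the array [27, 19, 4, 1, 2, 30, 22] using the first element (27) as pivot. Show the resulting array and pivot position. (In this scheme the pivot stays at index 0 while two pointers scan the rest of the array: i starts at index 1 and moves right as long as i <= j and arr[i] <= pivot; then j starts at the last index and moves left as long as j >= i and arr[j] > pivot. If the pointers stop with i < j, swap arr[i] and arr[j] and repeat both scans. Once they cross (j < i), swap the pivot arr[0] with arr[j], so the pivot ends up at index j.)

Hoare-style two-pointer partition with pivot = 27:

Initial array: [27, 19, 4, 1, 2, 30, 22]

Pointers start at i = 1, j = 6.
i stops at index 5 (arr[5]=30 > 27), j stops at index 6 (arr[6]=22 <= 27): swap arr[5] and arr[6], array becomes [27, 19, 4, 1, 2, 22, 30]
i ends at 6, j ends at 5: the pointers have crossed (j < i), so scanning stops.

Swap pivot arr[0] with arr[5] to place pivot at position 5: [22, 19, 4, 1, 2, 27, 30]
Pivot position: 5

After partitioning with pivot 27, the array becomes [22, 19, 4, 1, 2, 27, 30]. The pivot is placed at index 5. All elements to the left of the pivot are <= 27, and all elements to the right are > 27.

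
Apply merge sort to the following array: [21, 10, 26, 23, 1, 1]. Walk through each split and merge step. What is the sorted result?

Merge sort trace:

Split: [21, 10, 26, 23, 1, 1] -> [21, 10, 26] and [23, 1, 1]
  Split: [21, 10, 26] -> [21] and [10, 26]
    Split: [10, 26] -> [10] and [26]
    Merge: [10] + [26] -> [10, 26]
  Merge: [21] + [10, 26] -> [10, 21, 26]
  Split: [23, 1, 1] -> [23] and [1, 1]
    Split: [1, 1] -> [1] and [1]
    Merge: [1] + [1] -> [1, 1]
  Merge: [23] + [1, 1] -> [1, 1, 23]
Merge: [10, 21, 26] + [1, 1, 23] -> [1, 1, 10, 21, 23, 26]

Final sorted array: [1, 1, 10, 21, 23, 26]

The merge sort proceeds by recursively splitting the array and merging sorted halves.
After all merges, the sorted array is [1, 1, 10, 21, 23, 26].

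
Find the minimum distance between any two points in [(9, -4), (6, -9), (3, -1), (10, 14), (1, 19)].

Computing all pairwise distances among 5 points:

d((9, -4), (6, -9)) = 5.831 <-- minimum
d((9, -4), (3, -1)) = 6.7082
d((9, -4), (10, 14)) = 18.0278
d((9, -4), (1, 19)) = 24.3516
d((6, -9), (3, -1)) = 8.544
d((6, -9), (10, 14)) = 23.3452
d((6, -9), (1, 19)) = 28.4429
d((3, -1), (10, 14)) = 16.5529
d((3, -1), (1, 19)) = 20.0998
d((10, 14), (1, 19)) = 10.2956

Closest pair: (9, -4) and (6, -9) with distance 5.831

The closest pair is (9, -4) and (6, -9) with Euclidean distance 5.831. For 5 points, brute-force pairwise comparison is shown above. For large n, the divide-and-conquer algorithm (sort by x, recurse on halves, check the dividing strip) achieves O(n log n).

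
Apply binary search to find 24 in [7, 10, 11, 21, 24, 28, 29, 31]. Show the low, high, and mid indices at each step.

Binary search for 24 in [7, 10, 11, 21, 24, 28, 29, 31]:

lo=0, hi=7, mid=3, arr[mid]=21 -> 21 < 24, search right half
lo=4, hi=7, mid=5, arr[mid]=28 -> 28 > 24, search left half
lo=4, hi=4, mid=4, arr[mid]=24 -> Found target at index 4!

Binary search finds 24 at index 4 after 3 comparisons. The search repeatedly halves the search space by comparing with the middle element.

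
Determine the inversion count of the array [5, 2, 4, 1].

Finding inversions in [5, 2, 4, 1]:

(0, 1): arr[0]=5 > arr[1]=2
(0, 2): arr[0]=5 > arr[2]=4
(0, 3): arr[0]=5 > arr[3]=1
(1, 3): arr[1]=2 > arr[3]=1
(2, 3): arr[2]=4 > arr[3]=1

Total inversions: 5

The array has 5 inversion(s): (0,1), (0,2), (0,3), (1,3), (2,3). Each pair (i,j) satisfies i < j and arr[i] > arr[j].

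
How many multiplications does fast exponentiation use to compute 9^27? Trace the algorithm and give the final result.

Computing 9^27 by squaring (build up from 9^1; each line after the first costs one multiplication):

9^1 = 9
9^2 = (9^1)^2 = 9^2 = 81
9^3 = 9 * 9^2 = 9 * 81 = 729
9^6 = (9^3)^2 = 729^2 = 531441
9^12 = (9^6)^2 = 531441^2 = 282429536481
9^13 = 9 * 9^12 = 9 * 282429536481 = 2541865828329
9^26 = (9^13)^2 = 2541865828329^2 = 6461081889226673298932241
9^27 = 9 * 9^26 = 9 * 6461081889226673298932241 = 58149737003040059690390169

Result: 58149737003040059690390169
Multiplications needed: 7 (7 lines after 9^1)

9^27 = 58149737003040059690390169. Using exponentiation by squaring, this requires 7 multiplications. The key idea: if the exponent is even, square the half-power; if odd, multiply by the base once.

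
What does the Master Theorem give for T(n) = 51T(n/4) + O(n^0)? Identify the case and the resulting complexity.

Master Theorem for T(n) = 51T(n/4) + O(n^0):

a = 51, b = 4, c = 0
log_b(a) = log_4(51) = 2.8362

Case 1: c = 0 < log_4(51) = 2.8362
T(n) = O(n^(log_4 51))

For T(n) = 51T(n/4) + O(n^0): log_4(51) = 2.8362. This is Case 1 of the Master Theorem (c < log_b(a), work dominated by leaves), giving O(n^(log_4 51)).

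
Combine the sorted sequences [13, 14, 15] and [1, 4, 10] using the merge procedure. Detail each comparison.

Merging process:

Compare 13 vs 1: take 1 from right. Merged: [1]
Compare 13 vs 4: take 4 from right. Merged: [1, 4]
Compare 13 vs 10: take 10 from right. Merged: [1, 4, 10]
Append remaining from left: [13, 14, 15]. Merged: [1, 4, 10, 13, 14, 15]

Final merged array: [1, 4, 10, 13, 14, 15]
Total comparisons: 3

The merged array is [1, 4, 10, 13, 14, 15], requiring 3 comparisons. The merge step runs in O(n) time where n is the total number of elements.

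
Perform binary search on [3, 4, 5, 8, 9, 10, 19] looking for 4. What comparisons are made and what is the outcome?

Binary search for 4 in [3, 4, 5, 8, 9, 10, 19]:

lo=0, hi=6, mid=3, arr[mid]=8 -> 8 > 4, search left half
lo=0, hi=2, mid=1, arr[mid]=4 -> Found target at index 1!

Binary search finds 4 at index 1 after 2 comparisons. The search repeatedly halves the search space by comparing with the middle element.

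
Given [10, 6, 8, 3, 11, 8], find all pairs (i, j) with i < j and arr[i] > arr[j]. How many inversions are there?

Finding inversions in [10, 6, 8, 3, 11, 8]:

(0, 1): arr[0]=10 > arr[1]=6
(0, 2): arr[0]=10 > arr[2]=8
(0, 3): arr[0]=10 > arr[3]=3
(0, 5): arr[0]=10 > arr[5]=8
(1, 3): arr[1]=6 > arr[3]=3
(2, 3): arr[2]=8 > arr[3]=3
(4, 5): arr[4]=11 > arr[5]=8

Total inversions: 7

The array has 7 inversion(s): (0,1), (0,2), (0,3), (0,5), (1,3), (2,3), (4,5). Each pair (i,j) satisfies i < j and arr[i] > arr[j].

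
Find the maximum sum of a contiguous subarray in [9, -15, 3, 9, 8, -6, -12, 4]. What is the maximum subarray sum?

Using Kadane's algorithm on [9, -15, 3, 9, 8, -6, -12, 4]:

Scanning through the array:
Position 1 (value -15): max_ending_here = -6, max_so_far = 9
Position 2 (value 3): max_ending_here = 3, max_so_far = 9
Position 3 (value 9): max_ending_here = 12, max_so_far = 12
Position 4 (value 8): max_ending_here = 20, max_so_far = 20
Position 5 (value -6): max_ending_here = 14, max_so_far = 20
Position 6 (value -12): max_ending_here = 2, max_so_far = 20
Position 7 (value 4): max_ending_here = 6, max_so_far = 20

Maximum subarray: [3, 9, 8]
Maximum sum: 20

The maximum subarray is [3, 9, 8] with sum 20. This subarray runs from index 2 to index 4.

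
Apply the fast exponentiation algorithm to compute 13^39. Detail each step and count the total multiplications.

Computing 13^39 by squaring (build up from 13^1; each line after the first costs one multiplication):

13^1 = 13
13^2 = (13^1)^2 = 13^2 = 169
13^4 = (13^2)^2 = 169^2 = 28561
13^8 = (13^4)^2 = 28561^2 = 815730721
13^9 = 13 * 13^8 = 13 * 815730721 = 10604499373
13^18 = (13^9)^2 = 10604499373^2 = 112455406951957393129
13^19 = 13 * 13^18 = 13 * 112455406951957393129 = 1461920290375446110677
13^38 = (13^19)^2 = 1461920290375446110677^2 = 2137210935411428674141543654682486133398329
13^39 = 13 * 13^38 = 13 * 2137210935411428674141543654682486133398329 = 27783742160348572763840067510872319734178277

Result: 27783742160348572763840067510872319734178277
Multiplications needed: 8 (8 lines after 13^1)

13^39 = 27783742160348572763840067510872319734178277. Using exponentiation by squaring, this requires 8 multiplications. The key idea: if the exponent is even, square the half-power; if odd, multiply by the base once.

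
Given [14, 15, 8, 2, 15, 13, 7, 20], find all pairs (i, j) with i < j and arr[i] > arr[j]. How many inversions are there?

Finding inversions in [14, 15, 8, 2, 15, 13, 7, 20]:

(0, 2): arr[0]=14 > arr[2]=8
(0, 3): arr[0]=14 > arr[3]=2
(0, 5): arr[0]=14 > arr[5]=13
(0, 6): arr[0]=14 > arr[6]=7
(1, 2): arr[1]=15 > arr[2]=8
(1, 3): arr[1]=15 > arr[3]=2
(1, 5): arr[1]=15 > arr[5]=13
(1, 6): arr[1]=15 > arr[6]=7
(2, 3): arr[2]=8 > arr[3]=2
(2, 6): arr[2]=8 > arr[6]=7
(4, 5): arr[4]=15 > arr[5]=13
(4, 6): arr[4]=15 > arr[6]=7
(5, 6): arr[5]=13 > arr[6]=7

Total inversions: 13

The array has 13 inversion(s): (0,2), (0,3), (0,5), (0,6), (1,2), (1,3), (1,5), (1,6), (2,3), (2,6), (4,5), (4,6), (5,6). Each pair (i,j) satisfies i < j and arr[i] > arr[j].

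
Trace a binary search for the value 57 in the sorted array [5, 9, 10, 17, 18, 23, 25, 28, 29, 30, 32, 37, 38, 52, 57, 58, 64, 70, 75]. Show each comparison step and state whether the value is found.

Binary search for 57 in [5, 9, 10, 17, 18, 23, 25, 28, 29, 30, 32, 37, 38, 52, 57, 58, 64, 70, 75]:

lo=0, hi=18, mid=9, arr[mid]=30 -> 30 < 57, search right half
lo=10, hi=18, mid=14, arr[mid]=57 -> Found target at index 14!

Binary search finds 57 at index 14 after 2 comparisons. The search repeatedly halves the search space by comparing with the middle element.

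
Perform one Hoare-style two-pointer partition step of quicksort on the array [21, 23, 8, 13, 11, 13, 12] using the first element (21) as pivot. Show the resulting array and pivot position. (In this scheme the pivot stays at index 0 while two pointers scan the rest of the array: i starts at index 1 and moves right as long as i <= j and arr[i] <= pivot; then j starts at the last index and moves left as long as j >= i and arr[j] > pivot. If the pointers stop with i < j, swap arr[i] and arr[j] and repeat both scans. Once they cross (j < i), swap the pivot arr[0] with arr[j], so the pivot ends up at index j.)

Hoare-style two-pointer partition with pivot = 21:

Initial array: [21, 23, 8, 13, 11, 13, 12]

Pointers start at i = 1, j = 6.
i stops at index 1 (arr[1]=23 > 21), j stops at index 6 (arr[6]=12 <= 21): swap arr[1] and arr[6], array becomes [21, 12, 8, 13, 11, 13, 23]
i ends at 6, j ends at 5: the pointers have crossed (j < i), so scanning stops.

Swap pivot arr[0] with arr[5] to place pivot at position 5: [13, 12, 8, 13, 11, 21, 23]
Pivot position: 5

After partitioning with pivot 21, the array becomes [13, 12, 8, 13, 11, 21, 23]. The pivot is placed at index 5. All elements to the left of the pivot are <= 21, and all elements to the right are > 21.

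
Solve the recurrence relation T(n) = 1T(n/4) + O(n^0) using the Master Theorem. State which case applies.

Master Theorem for T(n) = 1T(n/4) + O(n^0):

a = 1, b = 4, c = 0
log_b(a) = log_4(1) = 0.0000

Case 2: c = 0 = log_4(1) = 0.0000
T(n) = O(n^0 log n) = O(log n)

For T(n) = 1T(n/4) + O(n^0): log_4(1) = 0.0000. This is Case 2 of the Master Theorem (c = log_b(a), equal work at all levels), giving O(log n).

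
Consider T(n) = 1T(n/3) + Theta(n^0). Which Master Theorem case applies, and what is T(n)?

Master Theorem for T(n) = 1T(n/3) + O(n^0):

a = 1, b = 3, c = 0
log_b(a) = log_3(1) = 0.0000

Case 2: c = 0 = log_3(1) = 0.0000
T(n) = O(n^0 log n) = O(log n)

For T(n) = 1T(n/3) + O(n^0): log_3(1) = 0.0000. This is Case 2 of the Master Theorem (c = log_b(a), equal work at all levels), giving O(log n).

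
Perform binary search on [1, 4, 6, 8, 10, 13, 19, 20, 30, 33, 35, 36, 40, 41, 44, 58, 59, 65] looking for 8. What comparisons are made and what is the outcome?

Binary search for 8 in [1, 4, 6, 8, 10, 13, 19, 20, 30, 33, 35, 36, 40, 41, 44, 58, 59, 65]:

lo=0, hi=17, mid=8, arr[mid]=30 -> 30 > 8, search left half
lo=0, hi=7, mid=3, arr[mid]=8 -> Found target at index 3!

Binary search finds 8 at index 3 after 2 comparisons. The search repeatedly halves the search space by comparing with the middle element.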